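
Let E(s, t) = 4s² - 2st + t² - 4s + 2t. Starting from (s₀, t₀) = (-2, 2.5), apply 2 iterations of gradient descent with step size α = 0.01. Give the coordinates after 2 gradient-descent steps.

(-1.5222, 2.2872)

∇E = (8s - 2t - 4, -2s + 2t + 2)
(s₁, t₁) = (-2, 2.5) − 0.01·(-25, 11) = (-1.75, 2.39)
(s₂, t₂) = (-1.75, 2.39) − 0.01·(-22.78, 10.28) = (-1.5222, 2.2872)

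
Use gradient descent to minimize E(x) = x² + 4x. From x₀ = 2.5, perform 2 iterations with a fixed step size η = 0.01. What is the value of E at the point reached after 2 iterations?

14.67795524

E′(x) = 2x + 4
x₁ = 2.5 − 0.01·9 = 2.41
x₂ = 2.41 − 0.01·8.82 = 2.3218
E(2.3218) = 14.67795524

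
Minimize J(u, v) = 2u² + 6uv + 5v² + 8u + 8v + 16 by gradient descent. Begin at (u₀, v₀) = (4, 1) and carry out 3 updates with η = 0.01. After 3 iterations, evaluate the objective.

59.851101040704

∇J = (4u + 6v + 8, 6u + 10v + 8)
Step 1: at (4, 1), ∇J = (30, 42) → (4, 1) − 0.01·(30, 42) = (3.7, 0.58)
Step 2: at (3.7, 0.58), ∇J = (26.28, 36) → (3.7, 0.58) − 0.01·(26.28, 36) = (3.4372, 0.22)
Step 3: at (3.4372, 0.22), ∇J = (23.0688, 30.8232) → (3.4372, 0.22) − 0.01·(23.0688, 30.8232) = (3.206512, -0.088232)
J(3.206512, -0.088232) = 59.851101040704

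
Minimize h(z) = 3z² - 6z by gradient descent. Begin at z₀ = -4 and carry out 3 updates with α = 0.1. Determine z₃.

0.68

h′(z) = 6z - 6
Step 1: h′(-4) = -30; z₁ = -4 − 0.1·(-30) = -1
Step 2: h′(-1) = -12; z₂ = -1 − 0.1·(-12) = 0.2
Step 3: h′(0.2) = -4.8; z₃ = 0.2 − 0.1·(-4.8) = 0.68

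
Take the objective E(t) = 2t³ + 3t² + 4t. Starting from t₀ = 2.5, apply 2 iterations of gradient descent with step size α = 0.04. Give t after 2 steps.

0.008576

E′(t) = 6t² + 6t + 4
Step 1: E′(2.5) = 56.5; t₁ = 2.5 − 0.04·56.5 = 0.24
Step 2: E′(0.24) = 5.7856; t₂ = 0.24 − 0.04·5.7856 = 0.008576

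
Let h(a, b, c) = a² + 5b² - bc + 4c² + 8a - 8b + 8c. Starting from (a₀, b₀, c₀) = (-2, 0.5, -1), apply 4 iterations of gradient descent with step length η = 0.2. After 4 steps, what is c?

∇h = (2a + 8, 10b - c - 8, -b + 8c + 8)
(a₁, b₁, c₁) = (-2, 0.5, -1) − 0.2·(4, -2, -0.5) = (-2.8, 0.9, -0.9)
(a₂, b₂, c₂) = (-2.8, 0.9, -0.9) − 0.2·(2.4, 1.9, -0.1) = (-3.28, 0.52, -0.88)
(a₃, b₃, c₃) = (-3.28, 0.52, -0.88) − 0.2·(1.44, -1.92, 0.44) = (-3.568, 0.904, -0.968)
(a₄, b₄, c₄) = (-3.568, 0.904, -0.968) − 0.2·(0.864, 2.008, -0.648) = (-3.7408, 0.5024, -0.8384)
c = -0.8384

-0.8384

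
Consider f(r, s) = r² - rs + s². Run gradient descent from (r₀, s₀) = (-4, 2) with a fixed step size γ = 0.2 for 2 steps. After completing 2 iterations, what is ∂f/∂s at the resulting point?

∇f = (2r - s, -r + 2s)
Step 1: at (-4, 2), ∇f = (-10, 8) → (-4, 2) − 0.2·(-10, 8) = (-2, 0.4)
Step 2: at (-2, 0.4), ∇f = (-4.4, 2.8) → (-2, 0.4) − 0.2·(-4.4, 2.8) = (-1.12, -0.16)
∂f/∂s at (-1.12, -0.16) = 0.8

0.8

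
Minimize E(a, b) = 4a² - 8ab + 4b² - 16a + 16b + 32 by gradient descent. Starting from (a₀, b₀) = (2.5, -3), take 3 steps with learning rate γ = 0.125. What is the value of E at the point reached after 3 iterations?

∇E = (8a - 8b - 16, -8a + 8b + 16)
(a₁, b₁) = (2.5, -3) − 0.125·(28, -28) = (-1, 0.5)
(a₂, b₂) = (-1, 0.5) − 0.125·(-28, 28) = (2.5, -3)
(a₃, b₃) = (2.5, -3) − 0.125·(28, -28) = (-1, 0.5)
E(-1, 0.5) = 65

65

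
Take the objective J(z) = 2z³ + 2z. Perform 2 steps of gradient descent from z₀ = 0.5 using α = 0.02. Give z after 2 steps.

J′(z) = 6z² + 2
z₁ = 0.5 − 0.02·3.5 = 0.43
z₂ = 0.43 − 0.02·3.1094 = 0.367812

0.367812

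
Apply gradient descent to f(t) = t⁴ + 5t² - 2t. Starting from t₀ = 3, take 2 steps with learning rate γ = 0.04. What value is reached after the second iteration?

f′(t) = 4t³ + 10t - 2
Step 1: f′(3) = 136; t₁ = 3 − 0.04·136 = -2.44
Step 2: f′(-2.44) = -84.507136; t₂ = -2.44 − 0.04·(-84.507136) = 0.94028544

0.94028544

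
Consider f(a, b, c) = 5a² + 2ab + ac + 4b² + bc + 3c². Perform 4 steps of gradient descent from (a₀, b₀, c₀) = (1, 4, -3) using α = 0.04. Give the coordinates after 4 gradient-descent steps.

(-0.04941056, 1.01193216, -1.27992064)

∇f = (10a + 2b + c, 2a + 8b + c, a + b + 6c)
(a₁, b₁, c₁) = (1, 4, -3) − 0.04·(15, 31, -13) = (0.4, 2.76, -2.48)
(a₂, b₂, c₂) = (0.4, 2.76, -2.48) − 0.04·(7.04, 20.4, -11.72) = (0.1184, 1.944, -2.0112)
(a₃, b₃, c₃) = (0.1184, 1.944, -2.0112) − 0.04·(3.0608, 13.7776, -10.0048) = (-0.004032, 1.392896, -1.611008)
(a₄, b₄, c₄) = (-0.004032, 1.392896, -1.611008) − 0.04·(1.134464, 9.524096, -8.277184) = (-0.04941056, 1.01193216, -1.27992064)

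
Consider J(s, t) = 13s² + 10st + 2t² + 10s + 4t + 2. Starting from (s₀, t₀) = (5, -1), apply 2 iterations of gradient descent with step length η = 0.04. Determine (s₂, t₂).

(0.808, -2.6)

∇J = (26s + 10t + 10, 10s + 4t + 4)
(s₁, t₁) = (5, -1) − 0.04·(130, 50) = (-0.2, -3)
(s₂, t₂) = (-0.2, -3) − 0.04·(-25.2, -10) = (0.808, -2.6)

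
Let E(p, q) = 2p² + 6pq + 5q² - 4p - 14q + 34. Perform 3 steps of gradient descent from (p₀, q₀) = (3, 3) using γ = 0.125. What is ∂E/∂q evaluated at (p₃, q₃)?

-15.15625

∇E = (4p + 6q - 4, 6p + 10q - 14)
Step 1: at (3, 3), ∇E = (26, 34) → (3, 3) − 0.125·(26, 34) = (-0.25, -1.25)
Step 2: at (-0.25, -1.25), ∇E = (-12.5, -28) → (-0.25, -1.25) − 0.125·(-12.5, -28) = (1.3125, 2.25)
Step 3: at (1.3125, 2.25), ∇E = (14.75, 16.375) → (1.3125, 2.25) − 0.125·(14.75, 16.375) = (-0.53125, 0.203125)
∂E/∂q at (-0.53125, 0.203125) = -15.15625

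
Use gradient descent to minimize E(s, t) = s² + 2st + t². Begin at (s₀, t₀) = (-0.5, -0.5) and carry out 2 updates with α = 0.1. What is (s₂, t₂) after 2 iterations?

∇E = (2s + 2t, 2s + 2t)
Step 1: at (-0.5, -0.5), ∇E = (-2, -2) → (-0.5, -0.5) − 0.1·(-2, -2) = (-0.3, -0.3)
Step 2: at (-0.3, -0.3), ∇E = (-1.2, -1.2) → (-0.3, -0.3) − 0.1·(-1.2, -1.2) = (-0.18, -0.18)

(-0.18, -0.18)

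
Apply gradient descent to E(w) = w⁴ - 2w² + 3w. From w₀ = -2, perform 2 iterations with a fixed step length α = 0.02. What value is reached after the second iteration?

-1.45085504

E′(w) = 4w³ - 4w + 3
w₁ = -2 − 0.02·(-21) = -1.58
w₂ = -1.58 − 0.02·(-6.457248) = -1.45085504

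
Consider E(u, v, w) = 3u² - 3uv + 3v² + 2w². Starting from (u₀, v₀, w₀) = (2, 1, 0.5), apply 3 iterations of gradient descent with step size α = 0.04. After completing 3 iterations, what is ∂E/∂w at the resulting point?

1.185408

∇E = (6u - 3v, -3u + 6v, 4w)
(u₁, v₁, w₁) = (2, 1, 0.5) − 0.04·(9, 0, 2) = (1.64, 1, 0.42)
(u₂, v₂, w₂) = (1.64, 1, 0.42) − 0.04·(6.84, 1.08, 1.68) = (1.3664, 0.9568, 0.3528)
(u₃, v₃, w₃) = (1.3664, 0.9568, 0.3528) − 0.04·(5.328, 1.6416, 1.4112) = (1.15328, 0.891136, 0.296352)
∂E/∂w at (1.15328, 0.891136, 0.296352) = 1.185408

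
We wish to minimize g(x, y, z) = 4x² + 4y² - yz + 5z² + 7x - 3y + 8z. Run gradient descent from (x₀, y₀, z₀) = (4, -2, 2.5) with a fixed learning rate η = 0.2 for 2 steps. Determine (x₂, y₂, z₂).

(0.88, -1.68, 3.36)

∇g = (8x + 7, 8y - z - 3, -y + 10z + 8)
(x₁, y₁, z₁) = (4, -2, 2.5) − 0.2·(39, -21.5, 35) = (-3.8, 2.3, -4.5)
(x₂, y₂, z₂) = (-3.8, 2.3, -4.5) − 0.2·(-23.4, 19.9, -39.3) = (0.88, -1.68, 3.36)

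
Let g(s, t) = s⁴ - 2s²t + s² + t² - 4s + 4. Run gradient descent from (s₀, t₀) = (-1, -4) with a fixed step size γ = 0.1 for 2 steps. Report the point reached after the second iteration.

(-1.8784, -1.888)

∇g = (4s³ - 4st + 2s - 4, -2s² + 2t)
Step 1: at (-1, -4), ∇g = (-26, -10) → (-1, -4) − 0.1·(-26, -10) = (1.6, -3)
Step 2: at (1.6, -3), ∇g = (34.784, -11.12) → (1.6, -3) − 0.1·(34.784, -11.12) = (-1.8784, -1.888)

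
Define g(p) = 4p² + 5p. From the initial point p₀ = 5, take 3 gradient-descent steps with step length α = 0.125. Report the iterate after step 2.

g′(p) = 8p + 5
Step 1: g′(5) = 45; p₁ = 5 − 0.125·45 = -0.625
Step 2: g′(-0.625) = 0; p₂ = -0.625 − 0.125·0 = -0.625

-0.625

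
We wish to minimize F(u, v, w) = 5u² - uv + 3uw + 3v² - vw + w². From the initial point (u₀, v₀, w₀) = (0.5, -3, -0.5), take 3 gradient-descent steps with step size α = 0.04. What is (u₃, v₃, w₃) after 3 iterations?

(0.092864, -1.352256, -0.7376)

∇F = (10u - v + 3w, -u + 6v - w, 3u - v + 2w)
(u₁, v₁, w₁) = (0.5, -3, -0.5) − 0.04·(6.5, -18, 3.5) = (0.24, -2.28, -0.64)
(u₂, v₂, w₂) = (0.24, -2.28, -0.64) − 0.04·(2.76, -13.28, 1.72) = (0.1296, -1.7488, -0.7088)
(u₃, v₃, w₃) = (0.1296, -1.7488, -0.7088) − 0.04·(0.9184, -9.9136, 0.72) = (0.092864, -1.352256, -0.7376)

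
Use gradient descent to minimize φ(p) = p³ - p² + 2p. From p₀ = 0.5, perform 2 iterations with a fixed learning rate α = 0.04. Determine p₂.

φ′(p) = 3p² - 2p + 2
Step 1: φ′(0.5) = 1.75; p₁ = 0.5 − 0.04·1.75 = 0.43
Step 2: φ′(0.43) = 1.6947; p₂ = 0.43 − 0.04·1.6947 = 0.362212

0.362212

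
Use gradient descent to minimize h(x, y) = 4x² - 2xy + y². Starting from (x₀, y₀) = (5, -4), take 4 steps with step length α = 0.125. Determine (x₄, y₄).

(-0.3203125, -1.05859375)

∇h = (8x - 2y, -2x + 2y)
Step 1: at (5, -4), ∇h = (48, -18) → (5, -4) − 0.125·(48, -18) = (-1, -1.75)
Step 2: at (-1, -1.75), ∇h = (-4.5, -1.5) → (-1, -1.75) − 0.125·(-4.5, -1.5) = (-0.4375, -1.5625)
Step 3: at (-0.4375, -1.5625), ∇h = (-0.375, -2.25) → (-0.4375, -1.5625) − 0.125·(-0.375, -2.25) = (-0.390625, -1.28125)
Step 4: at (-0.390625, -1.28125), ∇h = (-0.5625, -1.78125) → (-0.390625, -1.28125) − 0.125·(-0.5625, -1.78125) = (-0.3203125, -1.05859375)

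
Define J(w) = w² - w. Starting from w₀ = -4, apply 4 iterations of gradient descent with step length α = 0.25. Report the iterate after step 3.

-0.0625

J′(w) = 2w - 1
w₁ = -4 − 0.25·(-9) = -1.75
w₂ = -1.75 − 0.25·(-4.5) = -0.625
w₃ = -0.625 − 0.25·(-2.25) = -0.0625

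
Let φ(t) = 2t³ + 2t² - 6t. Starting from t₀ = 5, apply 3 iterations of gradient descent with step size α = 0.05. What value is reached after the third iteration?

φ′(t) = 6t² + 4t - 6
Step 1: φ′(5) = 164; t₁ = 5 − 0.05·164 = -3.2
Step 2: φ′(-3.2) = 42.64; t₂ = -3.2 − 0.05·42.64 = -5.332
Step 3: φ′(-5.332) = 143.253344; t₃ = -5.332 − 0.05·143.253344 = -12.4946672

-12.4946672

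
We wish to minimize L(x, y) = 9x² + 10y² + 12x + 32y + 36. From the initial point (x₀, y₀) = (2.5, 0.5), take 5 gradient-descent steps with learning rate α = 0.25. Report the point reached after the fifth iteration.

∇L = (18x + 12, 20y + 32)
(x₁, y₁) = (2.5, 0.5) − 0.25·(57, 42) = (-11.75, -10)
(x₂, y₂) = (-11.75, -10) − 0.25·(-199.5, -168) = (38.125, 32)
(x₃, y₃) = (38.125, 32) − 0.25·(698.25, 672) = (-136.4375, -136)
(x₄, y₄) = (-136.4375, -136) − 0.25·(-2443.875, -2688) = (474.53125, 536)
(x₅, y₅) = (474.53125, 536) − 0.25·(8553.5625, 10752) = (-1663.859375, -2152)

(-1663.859375, -2152)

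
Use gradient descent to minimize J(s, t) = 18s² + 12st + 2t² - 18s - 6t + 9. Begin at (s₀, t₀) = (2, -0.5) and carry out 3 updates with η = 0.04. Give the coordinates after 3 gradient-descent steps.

∇J = (36s + 12t - 18, 12s + 4t - 6)
(s₁, t₁) = (2, -0.5) − 0.04·(48, 16) = (0.08, -1.14)
(s₂, t₂) = (0.08, -1.14) − 0.04·(-28.8, -9.6) = (1.232, -0.756)
(s₃, t₃) = (1.232, -0.756) − 0.04·(17.28, 5.76) = (0.5408, -0.9864)

(0.5408, -0.9864)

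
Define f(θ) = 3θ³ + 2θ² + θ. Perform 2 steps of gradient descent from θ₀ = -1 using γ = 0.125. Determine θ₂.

f′(θ) = 9θ² + 4θ + 1
θ₁ = -1 − 0.125·6 = -1.75
θ₂ = -1.75 − 0.125·21.5625 = -4.4453125

-4.4453125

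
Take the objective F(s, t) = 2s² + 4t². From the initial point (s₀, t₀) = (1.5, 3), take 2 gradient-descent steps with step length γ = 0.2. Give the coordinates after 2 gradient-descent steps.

(0.06, 1.08)

∇F = (4s, 8t)
Step 1: at (1.5, 3), ∇F = (6, 24) → (1.5, 3) − 0.2·(6, 24) = (0.3, -1.8)
Step 2: at (0.3, -1.8), ∇F = (1.2, -14.4) → (0.3, -1.8) − 0.2·(1.2, -14.4) = (0.06, 1.08)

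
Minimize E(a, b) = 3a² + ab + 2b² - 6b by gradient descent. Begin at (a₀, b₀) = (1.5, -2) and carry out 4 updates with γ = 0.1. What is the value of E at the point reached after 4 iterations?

-3.8869120525

∇E = (6a + b, a + 4b - 6)
Step 1: at (1.5, -2), ∇E = (7, -12.5) → (1.5, -2) − 0.1·(7, -12.5) = (0.8, -0.75)
Step 2: at (0.8, -0.75), ∇E = (4.05, -8.2) → (0.8, -0.75) − 0.1·(4.05, -8.2) = (0.395, 0.07)
Step 3: at (0.395, 0.07), ∇E = (2.44, -5.325) → (0.395, 0.07) − 0.1·(2.44, -5.325) = (0.151, 0.6025)
Step 4: at (0.151, 0.6025), ∇E = (1.5085, -3.439) → (0.151, 0.6025) − 0.1·(1.5085, -3.439) = (0.00015, 0.9464)
E(0.00015, 0.9464) = -3.8869120525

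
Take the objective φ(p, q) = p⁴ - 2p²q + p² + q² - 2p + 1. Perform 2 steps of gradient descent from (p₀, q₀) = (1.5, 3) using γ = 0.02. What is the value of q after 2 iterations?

2.949796

∇φ = (4p³ - 4pq + 2p - 2, -2p² + 2q)
Step 1: at (1.5, 3), ∇φ = (-3.5, 1.5) → (1.5, 3) − 0.02·(-3.5, 1.5) = (1.57, 2.97)
Step 2: at (1.57, 2.97), ∇φ = (-2.032028, 1.0102) → (1.57, 2.97) − 0.02·(-2.032028, 1.0102) = (1.61064056, 2.949796)
q = 2.949796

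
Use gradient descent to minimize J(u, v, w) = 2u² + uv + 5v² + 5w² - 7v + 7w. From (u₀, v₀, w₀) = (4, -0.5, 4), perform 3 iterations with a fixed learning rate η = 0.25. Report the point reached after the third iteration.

(0.1328125, 2.640625, -16.5625)

∇J = (4u + v, u + 10v - 7, 10w + 7)
(u₁, v₁, w₁) = (4, -0.5, 4) − 0.25·(15.5, -8, 47) = (0.125, 1.5, -7.75)
(u₂, v₂, w₂) = (0.125, 1.5, -7.75) − 0.25·(2, 8.125, -70.5) = (-0.375, -0.53125, 9.875)
(u₃, v₃, w₃) = (-0.375, -0.53125, 9.875) − 0.25·(-2.03125, -12.6875, 105.75) = (0.1328125, 2.640625, -16.5625)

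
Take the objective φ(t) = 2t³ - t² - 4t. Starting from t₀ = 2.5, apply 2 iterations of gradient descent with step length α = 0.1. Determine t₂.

-0.0935

φ′(t) = 6t² - 2t - 4
t₁ = 2.5 − 0.1·28.5 = -0.35
t₂ = -0.35 − 0.1·(-2.565) = -0.0935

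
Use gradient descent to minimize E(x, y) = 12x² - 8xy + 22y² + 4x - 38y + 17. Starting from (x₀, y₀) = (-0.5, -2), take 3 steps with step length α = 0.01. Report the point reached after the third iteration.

∇E = (24x - 8y + 4, -8x + 44y - 38)
(x₁, y₁) = (-0.5, -2) − 0.01·(8, -122) = (-0.58, -0.78)
(x₂, y₂) = (-0.58, -0.78) − 0.01·(-3.68, -67.68) = (-0.5432, -0.1032)
(x₃, y₃) = (-0.5432, -0.1032) − 0.01·(-8.2112, -38.1952) = (-0.461088, 0.278752)

(-0.461088, 0.278752)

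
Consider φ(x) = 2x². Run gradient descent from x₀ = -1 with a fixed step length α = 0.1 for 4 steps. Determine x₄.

φ′(x) = 4x
x₁ = -1 − 0.1·(-4) = -0.6
x₂ = -0.6 − 0.1·(-2.4) = -0.36
x₃ = -0.36 − 0.1·(-1.44) = -0.216
x₄ = -0.216 − 0.1·(-0.864) = -0.1296

-0.1296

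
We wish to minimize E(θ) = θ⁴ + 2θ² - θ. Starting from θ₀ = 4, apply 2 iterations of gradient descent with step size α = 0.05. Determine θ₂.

E′(θ) = 4θ³ + 4θ - 1
Step 1: E′(4) = 271; θ₁ = 4 − 0.05·271 = -9.55
Step 2: E′(-9.55) = -3523.1355; θ₂ = -9.55 − 0.05·(-3523.1355) = 166.606775

166.606775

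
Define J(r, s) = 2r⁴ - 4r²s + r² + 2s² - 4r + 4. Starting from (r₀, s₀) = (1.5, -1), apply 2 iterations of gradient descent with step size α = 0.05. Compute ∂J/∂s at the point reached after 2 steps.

∇J = (8r³ - 8rs + 2r - 4, -4r² + 4s)
Step 1: at (1.5, -1), ∇J = (38, -13) → (1.5, -1) − 0.05·(38, -13) = (-0.4, -0.35)
Step 2: at (-0.4, -0.35), ∇J = (-6.432, -2.04) → (-0.4, -0.35) − 0.05·(-6.432, -2.04) = (-0.0784, -0.248)
∂J/∂s at (-0.0784, -0.248) = -1.01658624

-1.01658624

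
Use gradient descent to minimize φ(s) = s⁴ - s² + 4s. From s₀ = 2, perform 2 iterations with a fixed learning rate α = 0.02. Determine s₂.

φ′(s) = 4s³ - 2s + 4
s₁ = 2 − 0.02·32 = 1.36
s₂ = 1.36 − 0.02·11.341824 = 1.13316352

1.13316352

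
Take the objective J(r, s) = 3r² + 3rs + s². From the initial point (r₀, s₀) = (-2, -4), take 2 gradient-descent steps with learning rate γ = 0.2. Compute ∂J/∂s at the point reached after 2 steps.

-4.32

∇J = (6r + 3s, 3r + 2s)
(r₁, s₁) = (-2, -4) − 0.2·(-24, -14) = (2.8, -1.2)
(r₂, s₂) = (2.8, -1.2) − 0.2·(13.2, 6) = (0.16, -2.4)
∂J/∂s at (0.16, -2.4) = -4.32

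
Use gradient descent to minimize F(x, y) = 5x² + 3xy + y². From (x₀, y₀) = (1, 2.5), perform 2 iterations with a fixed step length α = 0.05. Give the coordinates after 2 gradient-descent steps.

∇F = (10x + 3y, 3x + 2y)
(x₁, y₁) = (1, 2.5) − 0.05·(17.5, 8) = (0.125, 2.1)
(x₂, y₂) = (0.125, 2.1) − 0.05·(7.55, 4.575) = (-0.2525, 1.87125)

(-0.2525, 1.87125)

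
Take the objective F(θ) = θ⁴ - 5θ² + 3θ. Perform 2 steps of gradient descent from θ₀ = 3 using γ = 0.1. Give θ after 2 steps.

42.5604

F′(θ) = 4θ³ - 10θ + 3
Step 1: F′(3) = 81; θ₁ = 3 − 0.1·81 = -5.1
Step 2: F′(-5.1) = -476.604; θ₂ = -5.1 − 0.1·(-476.604) = 42.5604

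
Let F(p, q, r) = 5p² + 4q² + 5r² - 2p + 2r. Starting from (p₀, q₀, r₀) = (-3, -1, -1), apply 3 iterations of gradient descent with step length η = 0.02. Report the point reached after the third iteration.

(-1.4384, -0.592704, -0.6096)

∇F = (10p - 2, 8q, 10r + 2)
(p₁, q₁, r₁) = (-3, -1, -1) − 0.02·(-32, -8, -8) = (-2.36, -0.84, -0.84)
(p₂, q₂, r₂) = (-2.36, -0.84, -0.84) − 0.02·(-25.6, -6.72, -6.4) = (-1.848, -0.7056, -0.712)
(p₃, q₃, r₃) = (-1.848, -0.7056, -0.712) − 0.02·(-20.48, -5.6448, -5.12) = (-1.4384, -0.592704, -0.6096)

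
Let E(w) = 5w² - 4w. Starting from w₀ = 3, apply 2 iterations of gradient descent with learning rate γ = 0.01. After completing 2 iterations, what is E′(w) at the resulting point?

21.06

E′(w) = 10w - 4
w₁ = 3 − 0.01·26 = 2.74
w₂ = 2.74 − 0.01·23.4 = 2.506
E′(w) at (2.506) = 21.06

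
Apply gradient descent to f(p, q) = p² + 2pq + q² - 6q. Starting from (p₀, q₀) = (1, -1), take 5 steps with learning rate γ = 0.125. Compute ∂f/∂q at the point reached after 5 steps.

∇f = (2p + 2q, 2p + 2q - 6)
(p₁, q₁) = (1, -1) − 0.125·(0, -6) = (1, -0.25)
(p₂, q₂) = (1, -0.25) − 0.125·(1.5, -4.5) = (0.8125, 0.3125)
(p₃, q₃) = (0.8125, 0.3125) − 0.125·(2.25, -3.75) = (0.53125, 0.78125)
(p₄, q₄) = (0.53125, 0.78125) − 0.125·(2.625, -3.375) = (0.203125, 1.203125)
(p₅, q₅) = (0.203125, 1.203125) − 0.125·(2.8125, -3.1875) = (-0.1484375, 1.6015625)
∂f/∂q at (-0.1484375, 1.6015625) = -3.09375

-3.09375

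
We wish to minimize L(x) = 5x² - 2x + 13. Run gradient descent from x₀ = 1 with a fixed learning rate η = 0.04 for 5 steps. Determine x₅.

0.262208

L′(x) = 10x - 2
x₁ = 1 − 0.04·8 = 0.68
x₂ = 0.68 − 0.04·4.8 = 0.488
x₃ = 0.488 − 0.04·2.88 = 0.3728
x₄ = 0.3728 − 0.04·1.728 = 0.30368
x₅ = 0.30368 − 0.04·1.0368 = 0.262208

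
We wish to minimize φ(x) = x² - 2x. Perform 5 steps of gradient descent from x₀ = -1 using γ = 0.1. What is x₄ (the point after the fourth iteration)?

0.1808

φ′(x) = 2x - 2
x₁ = -1 − 0.1·(-4) = -0.6
x₂ = -0.6 − 0.1·(-3.2) = -0.28
x₃ = -0.28 − 0.1·(-2.56) = -0.024
x₄ = -0.024 − 0.1·(-2.048) = 0.1808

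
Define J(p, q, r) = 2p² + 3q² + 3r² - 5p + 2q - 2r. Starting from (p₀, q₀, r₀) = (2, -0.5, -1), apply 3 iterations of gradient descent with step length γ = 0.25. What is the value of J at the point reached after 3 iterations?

∇J = (4p - 5, 6q + 2, 6r - 2)
Step 1: at (2, -0.5, -1), ∇J = (3, -1, -8) → (2, -0.5, -1) − 0.25·(3, -1, -8) = (1.25, -0.25, 1)
Step 2: at (1.25, -0.25, 1), ∇J = (0, 0.5, 4) → (1.25, -0.25, 1) − 0.25·(0, 0.5, 4) = (1.25, -0.375, 0)
Step 3: at (1.25, -0.375, 0), ∇J = (0, -0.25, -2) → (1.25, -0.375, 0) − 0.25·(0, -0.25, -2) = (1.25, -0.3125, 0.5)
J(1.25, -0.3125, 0.5) = -3.70703125

-3.70703125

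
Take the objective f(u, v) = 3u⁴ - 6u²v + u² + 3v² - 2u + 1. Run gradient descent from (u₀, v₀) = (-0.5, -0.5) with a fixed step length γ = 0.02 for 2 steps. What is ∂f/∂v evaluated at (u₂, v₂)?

-2.4554196774

∇f = (12u³ - 12uv + 2u - 2, -6u² + 6v)
Step 1: at (-0.5, -0.5), ∇f = (-7.5, -4.5) → (-0.5, -0.5) − 0.02·(-7.5, -4.5) = (-0.35, -0.41)
Step 2: at (-0.35, -0.41), ∇f = (-4.9365, -3.195) → (-0.35, -0.41) − 0.02·(-4.9365, -3.195) = (-0.25127, -0.3461)
∂f/∂v at (-0.25127, -0.3461) = -2.4554196774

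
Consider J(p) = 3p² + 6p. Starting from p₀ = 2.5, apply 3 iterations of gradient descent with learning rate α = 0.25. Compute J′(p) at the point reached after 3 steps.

J′(p) = 6p + 6
p₁ = 2.5 − 0.25·21 = -2.75
p₂ = -2.75 − 0.25·(-10.5) = -0.125
p₃ = -0.125 − 0.25·5.25 = -1.4375
J′(p) at (-1.4375) = -2.625

-2.625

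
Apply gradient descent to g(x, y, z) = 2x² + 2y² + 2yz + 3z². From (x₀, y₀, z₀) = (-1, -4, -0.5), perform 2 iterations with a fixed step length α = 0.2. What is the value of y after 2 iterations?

-0.8

∇g = (4x, 4y + 2z, 2y + 6z)
(x₁, y₁, z₁) = (-1, -4, -0.5) − 0.2·(-4, -17, -11) = (-0.2, -0.6, 1.7)
(x₂, y₂, z₂) = (-0.2, -0.6, 1.7) − 0.2·(-0.8, 1, 9) = (-0.04, -0.8, -0.1)
y = -0.8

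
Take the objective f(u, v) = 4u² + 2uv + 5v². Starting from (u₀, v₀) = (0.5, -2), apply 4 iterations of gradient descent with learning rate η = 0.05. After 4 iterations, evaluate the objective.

0.2872193425

∇f = (8u + 2v, 2u + 10v)
Step 1: at (0.5, -2), ∇f = (0, -19) → (0.5, -2) − 0.05·(0, -19) = (0.5, -1.05)
Step 2: at (0.5, -1.05), ∇f = (1.9, -9.5) → (0.5, -1.05) − 0.05·(1.9, -9.5) = (0.405, -0.575)
Step 3: at (0.405, -0.575), ∇f = (2.09, -4.94) → (0.405, -0.575) − 0.05·(2.09, -4.94) = (0.3005, -0.328)
Step 4: at (0.3005, -0.328), ∇f = (1.748, -2.679) → (0.3005, -0.328) − 0.05·(1.748, -2.679) = (0.2131, -0.19405)
f(0.2131, -0.19405) = 0.2872193425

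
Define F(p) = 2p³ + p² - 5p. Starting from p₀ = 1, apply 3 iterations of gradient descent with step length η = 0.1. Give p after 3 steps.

0.7607464

F′(p) = 6p² + 2p - 5
p₁ = 1 − 0.1·3 = 0.7
p₂ = 0.7 − 0.1·(-0.66) = 0.766
p₃ = 0.766 − 0.1·0.052536 = 0.7607464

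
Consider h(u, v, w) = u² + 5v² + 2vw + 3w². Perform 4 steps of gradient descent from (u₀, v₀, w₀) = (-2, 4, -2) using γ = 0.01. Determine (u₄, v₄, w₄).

(-1.84473632, 2.75711744, -1.81503616)

∇h = (2u, 10v + 2w, 2v + 6w)
Step 1: at (-2, 4, -2), ∇h = (-4, 36, -4) → (-2, 4, -2) − 0.01·(-4, 36, -4) = (-1.96, 3.64, -1.96)
Step 2: at (-1.96, 3.64, -1.96), ∇h = (-3.92, 32.48, -4.48) → (-1.96, 3.64, -1.96) − 0.01·(-3.92, 32.48, -4.48) = (-1.9208, 3.3152, -1.9152)
Step 3: at (-1.9208, 3.3152, -1.9152), ∇h = (-3.8416, 29.3216, -4.8608) → (-1.9208, 3.3152, -1.9152) − 0.01·(-3.8416, 29.3216, -4.8608) = (-1.882384, 3.021984, -1.866592)
Step 4: at (-1.882384, 3.021984, -1.866592), ∇h = (-3.764768, 26.486656, -5.155584) → (-1.882384, 3.021984, -1.866592) − 0.01·(-3.764768, 26.486656, -5.155584) = (-1.84473632, 2.75711744, -1.81503616)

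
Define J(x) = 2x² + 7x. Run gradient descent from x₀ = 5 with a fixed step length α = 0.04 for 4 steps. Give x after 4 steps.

1.61063168

J′(x) = 4x + 7
x₁ = 5 − 0.04·27 = 3.92
x₂ = 3.92 − 0.04·22.68 = 3.0128
x₃ = 3.0128 − 0.04·19.0512 = 2.250752
x₄ = 2.250752 − 0.04·16.003008 = 1.61063168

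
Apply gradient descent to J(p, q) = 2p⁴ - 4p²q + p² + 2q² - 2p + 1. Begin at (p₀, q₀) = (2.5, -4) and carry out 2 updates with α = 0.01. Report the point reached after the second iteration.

(0.30504896, -3.439344)

∇J = (8p³ - 8pq + 2p - 2, -4p² + 4q)
(p₁, q₁) = (2.5, -4) − 0.01·(208, -41) = (0.42, -3.59)
(p₂, q₂) = (0.42, -3.59) − 0.01·(11.495104, -15.0656) = (0.30504896, -3.439344)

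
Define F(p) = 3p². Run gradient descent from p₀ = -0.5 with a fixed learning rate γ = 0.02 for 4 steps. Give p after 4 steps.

-0.29984768

F′(p) = 6p
p₁ = -0.5 − 0.02·(-3) = -0.44
p₂ = -0.44 − 0.02·(-2.64) = -0.3872
p₃ = -0.3872 − 0.02·(-2.3232) = -0.340736
p₄ = -0.340736 − 0.02·(-2.044416) = -0.29984768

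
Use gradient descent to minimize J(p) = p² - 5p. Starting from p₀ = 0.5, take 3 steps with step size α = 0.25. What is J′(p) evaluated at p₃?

-0.5

J′(p) = 2p - 5
p₁ = 0.5 − 0.25·(-4) = 1.5
p₂ = 1.5 − 0.25·(-2) = 2
p₃ = 2 − 0.25·(-1) = 2.25
J′(p) at (2.25) = -0.5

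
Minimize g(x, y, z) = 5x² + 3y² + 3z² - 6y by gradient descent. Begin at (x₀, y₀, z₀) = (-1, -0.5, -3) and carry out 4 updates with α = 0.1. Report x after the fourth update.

0

∇g = (10x, 6y - 6, 6z)
Step 1: at (-1, -0.5, -3), ∇g = (-10, -9, -18) → (-1, -0.5, -3) − 0.1·(-10, -9, -18) = (0, 0.4, -1.2)
Step 2: at (0, 0.4, -1.2), ∇g = (0, -3.6, -7.2) → (0, 0.4, -1.2) − 0.1·(0, -3.6, -7.2) = (0, 0.76, -0.48)
Step 3: at (0, 0.76, -0.48), ∇g = (0, -1.44, -2.88) → (0, 0.76, -0.48) − 0.1·(0, -1.44, -2.88) = (0, 0.904, -0.192)
Step 4: at (0, 0.904, -0.192), ∇g = (0, -0.576, -1.152) → (0, 0.904, -0.192) − 0.1·(0, -0.576, -1.152) = (0, 0.9616, -0.0768)
x = 0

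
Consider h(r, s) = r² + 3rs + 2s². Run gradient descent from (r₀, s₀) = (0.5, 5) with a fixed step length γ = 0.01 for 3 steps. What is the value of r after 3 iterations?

∇h = (2r + 3s, 3r + 4s)
(r₁, s₁) = (0.5, 5) − 0.01·(16, 21.5) = (0.34, 4.785)
(r₂, s₂) = (0.34, 4.785) − 0.01·(15.035, 20.16) = (0.18965, 4.5834)
(r₃, s₃) = (0.18965, 4.5834) − 0.01·(14.1295, 18.90255) = (0.048355, 4.3943745)
r = 0.048355

0.048355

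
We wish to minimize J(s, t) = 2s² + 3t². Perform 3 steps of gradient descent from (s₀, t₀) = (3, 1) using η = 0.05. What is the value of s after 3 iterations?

1.536

∇J = (4s, 6t)
Step 1: at (3, 1), ∇J = (12, 6) → (3, 1) − 0.05·(12, 6) = (2.4, 0.7)
Step 2: at (2.4, 0.7), ∇J = (9.6, 4.2) → (2.4, 0.7) − 0.05·(9.6, 4.2) = (1.92, 0.49)
Step 3: at (1.92, 0.49), ∇J = (7.68, 2.94) → (1.92, 0.49) − 0.05·(7.68, 2.94) = (1.536, 0.343)
s = 1.536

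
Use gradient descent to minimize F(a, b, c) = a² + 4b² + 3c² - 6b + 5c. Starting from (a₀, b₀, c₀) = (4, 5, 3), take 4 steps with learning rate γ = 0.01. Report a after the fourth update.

3.68947264

∇F = (2a, 8b - 6, 6c + 5)
(a₁, b₁, c₁) = (4, 5, 3) − 0.01·(8, 34, 23) = (3.92, 4.66, 2.77)
(a₂, b₂, c₂) = (3.92, 4.66, 2.77) − 0.01·(7.84, 31.28, 21.62) = (3.8416, 4.3472, 2.5538)
(a₃, b₃, c₃) = (3.8416, 4.3472, 2.5538) − 0.01·(7.6832, 28.7776, 20.3228) = (3.764768, 4.059424, 2.350572)
(a₄, b₄, c₄) = (3.764768, 4.059424, 2.350572) − 0.01·(7.529536, 26.475392, 19.103432) = (3.68947264, 3.79467008, 2.15953768)
a = 3.68947264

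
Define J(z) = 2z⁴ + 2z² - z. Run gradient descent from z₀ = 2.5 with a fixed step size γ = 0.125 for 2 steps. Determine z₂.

J′(z) = 8z³ + 4z - 1
Step 1: J′(2.5) = 134; z₁ = 2.5 − 0.125·134 = -14.25
Step 2: J′(-14.25) = -23207.125; z₂ = -14.25 − 0.125·(-23207.125) = 2886.640625

2886.640625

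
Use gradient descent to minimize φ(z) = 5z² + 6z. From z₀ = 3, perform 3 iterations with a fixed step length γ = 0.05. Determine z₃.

-0.15

φ′(z) = 10z + 6
Step 1: φ′(3) = 36; z₁ = 3 − 0.05·36 = 1.2
Step 2: φ′(1.2) = 18; z₂ = 1.2 − 0.05·18 = 0.3
Step 3: φ′(0.3) = 9; z₃ = 0.3 − 0.05·9 = -0.15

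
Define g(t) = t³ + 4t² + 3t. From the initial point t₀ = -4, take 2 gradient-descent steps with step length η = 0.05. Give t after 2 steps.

g′(t) = 3t² + 8t + 3
Step 1: g′(-4) = 19; t₁ = -4 − 0.05·19 = -4.95
Step 2: g′(-4.95) = 36.9075; t₂ = -4.95 − 0.05·36.9075 = -6.795375

-6.795375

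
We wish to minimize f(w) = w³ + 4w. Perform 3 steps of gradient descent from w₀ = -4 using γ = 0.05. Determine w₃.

-40.2033334

f′(w) = 3w² + 4
Step 1: f′(-4) = 52; w₁ = -4 − 0.05·52 = -6.6
Step 2: f′(-6.6) = 134.68; w₂ = -6.6 − 0.05·134.68 = -13.334
Step 3: f′(-13.334) = 537.386668; w₃ = -13.334 − 0.05·537.386668 = -40.2033334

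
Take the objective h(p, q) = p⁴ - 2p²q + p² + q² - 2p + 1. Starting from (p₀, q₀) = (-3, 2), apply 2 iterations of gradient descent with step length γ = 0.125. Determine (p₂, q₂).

∇h = (4p³ - 4pq + 2p - 2, -2p² + 2q)
(p₁, q₁) = (-3, 2) − 0.125·(-92, -14) = (8.5, 3.75)
(p₂, q₂) = (8.5, 3.75) − 0.125·(2344, -137) = (-284.5, 20.875)

(-284.5, 20.875)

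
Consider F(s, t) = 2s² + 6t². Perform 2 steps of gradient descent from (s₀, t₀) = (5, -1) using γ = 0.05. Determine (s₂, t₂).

(3.2, -0.16)

∇F = (4s, 12t)
Step 1: at (5, -1), ∇F = (20, -12) → (5, -1) − 0.05·(20, -12) = (4, -0.4)
Step 2: at (4, -0.4), ∇F = (16, -4.8) → (4, -0.4) − 0.05·(16, -4.8) = (3.2, -0.16)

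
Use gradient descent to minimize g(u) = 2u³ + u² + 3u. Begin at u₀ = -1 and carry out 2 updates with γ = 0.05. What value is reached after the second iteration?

g′(u) = 6u² + 2u + 3
Step 1: g′(-1) = 7; u₁ = -1 − 0.05·7 = -1.35
Step 2: g′(-1.35) = 11.235; u₂ = -1.35 − 0.05·11.235 = -1.91175

-1.91175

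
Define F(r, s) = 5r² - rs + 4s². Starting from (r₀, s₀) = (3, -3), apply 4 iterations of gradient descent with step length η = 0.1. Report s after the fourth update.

∇F = (10r - s, -r + 8s)
Step 1: at (3, -3), ∇F = (33, -27) → (3, -3) − 0.1·(33, -27) = (-0.3, -0.3)
Step 2: at (-0.3, -0.3), ∇F = (-2.7, -2.1) → (-0.3, -0.3) − 0.1·(-2.7, -2.1) = (-0.03, -0.09)
Step 3: at (-0.03, -0.09), ∇F = (-0.21, -0.69) → (-0.03, -0.09) − 0.1·(-0.21, -0.69) = (-0.009, -0.021)
Step 4: at (-0.009, -0.021), ∇F = (-0.069, -0.159) → (-0.009, -0.021) − 0.1·(-0.069, -0.159) = (-0.0021, -0.0051)
s = -0.0051

-0.0051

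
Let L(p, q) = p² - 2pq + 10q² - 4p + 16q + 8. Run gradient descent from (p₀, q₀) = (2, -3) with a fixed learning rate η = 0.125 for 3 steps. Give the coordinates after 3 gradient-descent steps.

∇L = (2p - 2q - 4, -2p + 20q + 16)
Step 1: at (2, -3), ∇L = (6, -48) → (2, -3) − 0.125·(6, -48) = (1.25, 3)
Step 2: at (1.25, 3), ∇L = (-7.5, 73.5) → (1.25, 3) − 0.125·(-7.5, 73.5) = (2.1875, -6.1875)
Step 3: at (2.1875, -6.1875), ∇L = (12.75, -112.125) → (2.1875, -6.1875) − 0.125·(12.75, -112.125) = (0.59375, 7.828125)

(0.59375, 7.828125)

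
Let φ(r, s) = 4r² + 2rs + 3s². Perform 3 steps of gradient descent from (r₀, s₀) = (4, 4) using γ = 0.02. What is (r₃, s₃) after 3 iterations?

∇φ = (8r + 2s, 2r + 6s)
Step 1: at (4, 4), ∇φ = (40, 32) → (4, 4) − 0.02·(40, 32) = (3.2, 3.36)
Step 2: at (3.2, 3.36), ∇φ = (32.32, 26.56) → (3.2, 3.36) − 0.02·(32.32, 26.56) = (2.5536, 2.8288)
Step 3: at (2.5536, 2.8288), ∇φ = (26.0864, 22.08) → (2.5536, 2.8288) − 0.02·(26.0864, 22.08) = (2.031872, 2.3872)

(2.031872, 2.3872)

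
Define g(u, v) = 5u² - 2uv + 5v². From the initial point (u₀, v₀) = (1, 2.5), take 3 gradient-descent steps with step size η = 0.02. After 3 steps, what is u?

0.708

∇g = (10u - 2v, -2u + 10v)
(u₁, v₁) = (1, 2.5) − 0.02·(5, 23) = (0.9, 2.04)
(u₂, v₂) = (0.9, 2.04) − 0.02·(4.92, 18.6) = (0.8016, 1.668)
(u₃, v₃) = (0.8016, 1.668) − 0.02·(4.68, 15.0768) = (0.708, 1.366464)
u = 0.708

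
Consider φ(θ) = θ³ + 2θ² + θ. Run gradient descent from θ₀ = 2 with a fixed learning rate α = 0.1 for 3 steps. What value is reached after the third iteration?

-0.2057707

φ′(θ) = 3θ² + 4θ + 1
Step 1: φ′(2) = 21; θ₁ = 2 − 0.1·21 = -0.1
Step 2: φ′(-0.1) = 0.63; θ₂ = -0.1 − 0.1·0.63 = -0.163
Step 3: φ′(-0.163) = 0.427707; θ₃ = -0.163 − 0.1·0.427707 = -0.2057707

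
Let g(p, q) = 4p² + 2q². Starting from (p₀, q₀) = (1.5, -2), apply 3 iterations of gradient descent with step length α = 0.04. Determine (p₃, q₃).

(0.471648, -1.185408)

∇g = (8p, 4q)
Step 1: at (1.5, -2), ∇g = (12, -8) → (1.5, -2) − 0.04·(12, -8) = (1.02, -1.68)
Step 2: at (1.02, -1.68), ∇g = (8.16, -6.72) → (1.02, -1.68) − 0.04·(8.16, -6.72) = (0.6936, -1.4112)
Step 3: at (0.6936, -1.4112), ∇g = (5.5488, -5.6448) → (0.6936, -1.4112) − 0.04·(5.5488, -5.6448) = (0.471648, -1.185408)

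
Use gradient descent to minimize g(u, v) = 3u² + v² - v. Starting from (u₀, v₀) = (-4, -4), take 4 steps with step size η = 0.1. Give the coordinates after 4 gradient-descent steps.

∇g = (6u, 2v - 1)
Step 1: at (-4, -4), ∇g = (-24, -9) → (-4, -4) − 0.1·(-24, -9) = (-1.6, -3.1)
Step 2: at (-1.6, -3.1), ∇g = (-9.6, -7.2) → (-1.6, -3.1) − 0.1·(-9.6, -7.2) = (-0.64, -2.38)
Step 3: at (-0.64, -2.38), ∇g = (-3.84, -5.76) → (-0.64, -2.38) − 0.1·(-3.84, -5.76) = (-0.256, -1.804)
Step 4: at (-0.256, -1.804), ∇g = (-1.536, -4.608) → (-0.256, -1.804) − 0.1·(-1.536, -4.608) = (-0.1024, -1.3432)

(-0.1024, -1.3432)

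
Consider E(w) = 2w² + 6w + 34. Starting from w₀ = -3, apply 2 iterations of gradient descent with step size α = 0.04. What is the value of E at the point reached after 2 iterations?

31.74042112

E′(w) = 4w + 6
w₁ = -3 − 0.04·(-6) = -2.76
w₂ = -2.76 − 0.04·(-5.04) = -2.5584
E(-2.5584) = 31.74042112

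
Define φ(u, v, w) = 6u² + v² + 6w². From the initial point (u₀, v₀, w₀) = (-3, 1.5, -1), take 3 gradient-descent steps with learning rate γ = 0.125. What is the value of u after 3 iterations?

0.375

∇φ = (12u, 2v, 12w)
(u₁, v₁, w₁) = (-3, 1.5, -1) − 0.125·(-36, 3, -12) = (1.5, 1.125, 0.5)
(u₂, v₂, w₂) = (1.5, 1.125, 0.5) − 0.125·(18, 2.25, 6) = (-0.75, 0.84375, -0.25)
(u₃, v₃, w₃) = (-0.75, 0.84375, -0.25) − 0.125·(-9, 1.6875, -3) = (0.375, 0.6328125, 0.125)
u = 0.375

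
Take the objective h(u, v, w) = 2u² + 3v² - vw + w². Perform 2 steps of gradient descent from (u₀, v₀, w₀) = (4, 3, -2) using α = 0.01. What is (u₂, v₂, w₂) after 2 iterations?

∇h = (4u, 6v - w, -v + 2w)
(u₁, v₁, w₁) = (4, 3, -2) − 0.01·(16, 20, -7) = (3.84, 2.8, -1.93)
(u₂, v₂, w₂) = (3.84, 2.8, -1.93) − 0.01·(15.36, 18.73, -6.66) = (3.6864, 2.6127, -1.8634)

(3.6864, 2.6127, -1.8634)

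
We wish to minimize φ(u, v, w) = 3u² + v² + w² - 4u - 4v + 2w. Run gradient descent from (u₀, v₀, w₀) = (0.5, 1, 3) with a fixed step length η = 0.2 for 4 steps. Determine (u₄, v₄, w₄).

(0.6664, 1.8704, -0.4816)

∇φ = (6u - 4, 2v - 4, 2w + 2)
(u₁, v₁, w₁) = (0.5, 1, 3) − 0.2·(-1, -2, 8) = (0.7, 1.4, 1.4)
(u₂, v₂, w₂) = (0.7, 1.4, 1.4) − 0.2·(0.2, -1.2, 4.8) = (0.66, 1.64, 0.44)
(u₃, v₃, w₃) = (0.66, 1.64, 0.44) − 0.2·(-0.04, -0.72, 2.88) = (0.668, 1.784, -0.136)
(u₄, v₄, w₄) = (0.668, 1.784, -0.136) − 0.2·(0.008, -0.432, 1.728) = (0.6664, 1.8704, -0.4816)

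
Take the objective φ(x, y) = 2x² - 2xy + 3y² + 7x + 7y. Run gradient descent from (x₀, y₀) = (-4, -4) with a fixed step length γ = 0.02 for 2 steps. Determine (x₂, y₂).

∇φ = (4x - 2y + 7, -2x + 6y + 7)
(x₁, y₁) = (-4, -4) − 0.02·(-1, -9) = (-3.98, -3.82)
(x₂, y₂) = (-3.98, -3.82) − 0.02·(-1.28, -7.96) = (-3.9544, -3.6608)

(-3.9544, -3.6608)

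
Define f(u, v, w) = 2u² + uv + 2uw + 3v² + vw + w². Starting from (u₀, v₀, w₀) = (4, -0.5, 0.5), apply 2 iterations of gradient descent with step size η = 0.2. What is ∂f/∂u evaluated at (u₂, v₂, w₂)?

1.7

∇f = (4u + v + 2w, u + 6v + w, 2u + v + 2w)
Step 1: at (4, -0.5, 0.5), ∇f = (16.5, 1.5, 8.5) → (4, -0.5, 0.5) − 0.2·(16.5, 1.5, 8.5) = (0.7, -0.8, -1.2)
Step 2: at (0.7, -0.8, -1.2), ∇f = (-0.4, -5.3, -1.8) → (0.7, -0.8, -1.2) − 0.2·(-0.4, -5.3, -1.8) = (0.78, 0.26, -0.84)
∂f/∂u at (0.78, 0.26, -0.84) = 1.7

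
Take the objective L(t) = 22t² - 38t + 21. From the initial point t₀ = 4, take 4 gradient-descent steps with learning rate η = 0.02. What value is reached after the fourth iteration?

L′(t) = 44t - 38
Step 1: L′(4) = 138; t₁ = 4 − 0.02·138 = 1.24
Step 2: L′(1.24) = 16.56; t₂ = 1.24 − 0.02·16.56 = 0.9088
Step 3: L′(0.9088) = 1.9872; t₃ = 0.9088 − 0.02·1.9872 = 0.869056
Step 4: L′(0.869056) = 0.238464; t₄ = 0.869056 − 0.02·0.238464 = 0.86428672

0.86428672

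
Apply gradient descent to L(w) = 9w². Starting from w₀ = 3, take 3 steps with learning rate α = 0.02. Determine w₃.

L′(w) = 18w
w₁ = 3 − 0.02·54 = 1.92
w₂ = 1.92 − 0.02·34.56 = 1.2288
w₃ = 1.2288 − 0.02·22.1184 = 0.786432

0.786432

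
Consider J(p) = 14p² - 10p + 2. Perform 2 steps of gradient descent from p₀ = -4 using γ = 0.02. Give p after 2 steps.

-0.4864

J′(p) = 28p - 10
Step 1: J′(-4) = -122; p₁ = -4 − 0.02·(-122) = -1.56
Step 2: J′(-1.56) = -53.68; p₂ = -1.56 − 0.02·(-53.68) = -0.4864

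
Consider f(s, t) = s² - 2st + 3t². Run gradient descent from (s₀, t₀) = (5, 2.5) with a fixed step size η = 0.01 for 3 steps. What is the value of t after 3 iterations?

∇f = (2s - 2t, -2s + 6t)
Step 1: at (5, 2.5), ∇f = (5, 5) → (5, 2.5) − 0.01·(5, 5) = (4.95, 2.45)
Step 2: at (4.95, 2.45), ∇f = (5, 4.8) → (4.95, 2.45) − 0.01·(5, 4.8) = (4.9, 2.402)
Step 3: at (4.9, 2.402), ∇f = (4.996, 4.612) → (4.9, 2.402) − 0.01·(4.996, 4.612) = (4.85004, 2.35588)
t = 2.35588

2.35588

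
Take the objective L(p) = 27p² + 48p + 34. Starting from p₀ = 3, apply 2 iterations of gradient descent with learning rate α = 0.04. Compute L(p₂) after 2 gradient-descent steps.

L′(p) = 54p + 48
p₁ = 3 − 0.04·210 = -5.4
p₂ = -5.4 − 0.04·(-243.6) = 4.344
L(4.344) = 752.011072

752.011072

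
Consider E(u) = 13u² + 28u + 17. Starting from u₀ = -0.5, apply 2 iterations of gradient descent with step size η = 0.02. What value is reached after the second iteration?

E′(u) = 26u + 28
Step 1: E′(-0.5) = 15; u₁ = -0.5 − 0.02·15 = -0.8
Step 2: E′(-0.8) = 7.2; u₂ = -0.8 − 0.02·7.2 = -0.944

-0.944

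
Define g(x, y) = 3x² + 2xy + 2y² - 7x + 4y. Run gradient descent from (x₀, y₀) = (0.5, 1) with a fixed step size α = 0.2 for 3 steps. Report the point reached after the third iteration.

∇g = (6x + 2y - 7, 2x + 4y + 4)
Step 1: at (0.5, 1), ∇g = (-2, 9) → (0.5, 1) − 0.2·(-2, 9) = (0.9, -0.8)
Step 2: at (0.9, -0.8), ∇g = (-3.2, 2.6) → (0.9, -0.8) − 0.2·(-3.2, 2.6) = (1.54, -1.32)
Step 3: at (1.54, -1.32), ∇g = (-0.4, 1.8) → (1.54, -1.32) − 0.2·(-0.4, 1.8) = (1.62, -1.68)

(1.62, -1.68)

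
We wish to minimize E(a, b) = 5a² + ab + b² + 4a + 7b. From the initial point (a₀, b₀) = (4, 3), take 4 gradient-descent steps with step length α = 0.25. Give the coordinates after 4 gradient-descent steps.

(26.12109375, 0.22265625)

∇E = (10a + b + 4, a + 2b + 7)
Step 1: at (4, 3), ∇E = (47, 17) → (4, 3) − 0.25·(47, 17) = (-7.75, -1.25)
Step 2: at (-7.75, -1.25), ∇E = (-74.75, -3.25) → (-7.75, -1.25) − 0.25·(-74.75, -3.25) = (10.9375, -0.4375)
Step 3: at (10.9375, -0.4375), ∇E = (112.9375, 17.0625) → (10.9375, -0.4375) − 0.25·(112.9375, 17.0625) = (-17.296875, -4.703125)
Step 4: at (-17.296875, -4.703125), ∇E = (-173.671875, -19.703125) → (-17.296875, -4.703125) − 0.25·(-173.671875, -19.703125) = (26.12109375, 0.22265625)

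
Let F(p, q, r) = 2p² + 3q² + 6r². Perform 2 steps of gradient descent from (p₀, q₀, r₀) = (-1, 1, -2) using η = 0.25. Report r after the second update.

∇F = (4p, 6q, 12r)
Step 1: at (-1, 1, -2), ∇F = (-4, 6, -24) → (-1, 1, -2) − 0.25·(-4, 6, -24) = (0, -0.5, 4)
Step 2: at (0, -0.5, 4), ∇F = (0, -3, 48) → (0, -0.5, 4) − 0.25·(0, -3, 48) = (0, 0.25, -8)
r = -8

-8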